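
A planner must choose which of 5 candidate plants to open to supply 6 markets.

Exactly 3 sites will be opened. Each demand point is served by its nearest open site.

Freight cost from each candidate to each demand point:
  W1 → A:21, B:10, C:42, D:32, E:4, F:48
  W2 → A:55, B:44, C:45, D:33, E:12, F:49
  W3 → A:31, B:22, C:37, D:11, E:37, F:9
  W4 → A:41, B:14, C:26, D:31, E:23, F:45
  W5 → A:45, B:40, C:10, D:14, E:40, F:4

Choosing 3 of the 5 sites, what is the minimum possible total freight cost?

60

Open {W1, W3, W5}.
  A→W1 21, B→W1 10, C→W5 10, D→W3 11, E→W1 4, F→W5 4  ⇒ total 60.
Compare {W1, W2, W5}: total 63.
Compare {W1, W4, W5}: total 63.
No size-3 selection does better; minimum is 60.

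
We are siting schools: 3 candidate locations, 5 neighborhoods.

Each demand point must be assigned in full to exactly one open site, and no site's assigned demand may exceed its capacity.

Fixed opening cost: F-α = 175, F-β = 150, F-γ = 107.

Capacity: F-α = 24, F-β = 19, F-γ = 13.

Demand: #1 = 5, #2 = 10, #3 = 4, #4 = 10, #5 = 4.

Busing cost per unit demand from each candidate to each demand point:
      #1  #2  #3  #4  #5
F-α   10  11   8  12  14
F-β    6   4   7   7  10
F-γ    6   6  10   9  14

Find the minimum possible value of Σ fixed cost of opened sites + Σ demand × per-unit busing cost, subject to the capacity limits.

587

Open {F-α, F-β}; cheapest assignment that respects the capacities:
  F-α (cap 24, load 14): #3, #4 — cost 4×8 + 10×12 = 152
  F-β (cap 19, load 19): #1, #2, #5 — cost 5×6 + 10×4 + 4×10 = 110
  Shipping 262, fixed 325 → total 587.
  Any other capacity-feasible assignment to {F-α, F-β} ships for at least 262.
Compare {F-α, F-γ}: its best feasible assignment gives total 600.
Compare {F-α, F-β, F-γ}: its best feasible assignment gives total 664.
Every other set of open sites that can feasibly serve all demand totals ≥ 600 even under its best assignment. Minimum: 587.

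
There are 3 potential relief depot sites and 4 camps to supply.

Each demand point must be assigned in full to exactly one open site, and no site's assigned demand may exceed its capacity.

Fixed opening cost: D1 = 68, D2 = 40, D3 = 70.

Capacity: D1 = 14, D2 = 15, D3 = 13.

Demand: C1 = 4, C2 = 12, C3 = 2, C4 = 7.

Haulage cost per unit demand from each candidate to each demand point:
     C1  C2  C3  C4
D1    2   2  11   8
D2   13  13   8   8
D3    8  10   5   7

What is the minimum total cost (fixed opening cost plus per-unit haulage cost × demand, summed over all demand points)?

253

Open {D1, D3}; cheapest assignment that respects the capacities:
  D1 (cap 14, load 12): C2 — cost 12×2 = 24
  D3 (cap 13, load 13): C1, C3, C4 — cost 4×8 + 2×5 + 7×7 = 91
  Shipping 115, fixed 138 → total 253.
  Any other capacity-feasible assignment to {D1, D3} ships for at least 115.
Compare {D1, D2}: its best feasible assignment gives total 256.
Compare {D1, D2, D3}: its best feasible assignment gives total 293.
Every other set of open sites that can feasibly serve all demand totals ≥ 256 even under its best assignment. Minimum: 253.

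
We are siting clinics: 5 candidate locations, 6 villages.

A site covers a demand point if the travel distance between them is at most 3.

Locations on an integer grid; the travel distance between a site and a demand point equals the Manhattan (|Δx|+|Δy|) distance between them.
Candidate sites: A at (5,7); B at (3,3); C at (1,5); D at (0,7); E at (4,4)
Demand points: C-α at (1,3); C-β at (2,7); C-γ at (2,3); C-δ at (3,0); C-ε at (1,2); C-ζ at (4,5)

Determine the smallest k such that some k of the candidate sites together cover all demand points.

2

Coverage sets (demand points within 3 of each site):
  A: {C-β, C-ζ}
  B: {C-α, C-γ, C-δ, C-ε, C-ζ}
  C: {C-α, C-β, C-γ, C-ε, C-ζ}
  D: {C-β}
  E: {C-γ, C-ζ}
No single site covers all 6 demand points.
But {A, B} covers everything, so the minimum is 2.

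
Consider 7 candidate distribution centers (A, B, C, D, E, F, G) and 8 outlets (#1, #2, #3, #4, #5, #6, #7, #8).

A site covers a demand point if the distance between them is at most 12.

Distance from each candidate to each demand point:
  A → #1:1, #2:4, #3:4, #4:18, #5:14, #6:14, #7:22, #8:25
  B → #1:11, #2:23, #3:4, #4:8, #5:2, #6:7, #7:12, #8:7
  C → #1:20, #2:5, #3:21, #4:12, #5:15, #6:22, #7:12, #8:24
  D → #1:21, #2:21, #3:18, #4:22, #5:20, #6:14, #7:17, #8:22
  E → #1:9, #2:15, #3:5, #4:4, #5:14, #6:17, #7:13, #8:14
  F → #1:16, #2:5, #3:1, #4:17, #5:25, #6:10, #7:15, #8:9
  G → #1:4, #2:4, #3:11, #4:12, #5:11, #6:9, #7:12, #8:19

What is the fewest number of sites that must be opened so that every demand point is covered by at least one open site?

Coverage sets (demand points within 12 of each site):
  A: {#1, #2, #3}
  B: {#1, #3, #4, #5, #6, #7, #8}
  C: {#2, #4, #7}
  D: {}
  E: {#1, #3, #4}
  F: {#2, #3, #6, #8}
  G: {#1, #2, #3, #4, #5, #6, #7}
No single site covers all 8 demand points.
But {A, B} covers everything, so the minimum is 2.

2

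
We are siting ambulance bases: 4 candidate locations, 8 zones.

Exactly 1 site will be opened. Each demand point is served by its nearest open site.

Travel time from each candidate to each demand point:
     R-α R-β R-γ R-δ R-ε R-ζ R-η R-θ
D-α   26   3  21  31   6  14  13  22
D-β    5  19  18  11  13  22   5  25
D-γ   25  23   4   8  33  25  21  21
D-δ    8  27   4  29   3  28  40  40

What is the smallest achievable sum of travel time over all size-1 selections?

118

Open {D-β}.
  R-α→D-β 5, R-β→D-β 19, R-γ→D-β 18, R-δ→D-β 11, R-ε→D-β 13, R-ζ→D-β 22, R-η→D-β 5, R-θ→D-β 25  ⇒ total 118.
Compare {D-α}: total 136.
Compare {D-γ}: total 160.
No size-1 selection does better; minimum is 118.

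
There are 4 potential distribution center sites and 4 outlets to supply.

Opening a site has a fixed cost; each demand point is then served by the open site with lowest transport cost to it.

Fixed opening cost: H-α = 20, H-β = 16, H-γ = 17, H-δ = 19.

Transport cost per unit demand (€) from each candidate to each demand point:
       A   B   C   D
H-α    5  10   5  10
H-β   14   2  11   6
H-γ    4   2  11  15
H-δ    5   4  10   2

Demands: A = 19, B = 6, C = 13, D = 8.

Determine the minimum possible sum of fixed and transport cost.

Open {H-α, H-γ, H-δ}: assign each demand point to its cheapest open site.
  A→H-γ 19×4=76, B→H-γ 6×2=12, C→H-α 13×5=65, D→H-δ 8×2=16
  transport cost 169, fixed 56 → total 225.
Compare {H-α, H-δ}: transport cost 200 + fixed 39 = 239.
Compare {H-α, H-β, H-γ, H-δ}: transport cost 169 + fixed 72 = 241.
Compare {H-α, H-β, H-δ}: transport cost 188 + fixed 55 = 243.
All other subsets cost ≥ 239. Minimum total cost: 225.

225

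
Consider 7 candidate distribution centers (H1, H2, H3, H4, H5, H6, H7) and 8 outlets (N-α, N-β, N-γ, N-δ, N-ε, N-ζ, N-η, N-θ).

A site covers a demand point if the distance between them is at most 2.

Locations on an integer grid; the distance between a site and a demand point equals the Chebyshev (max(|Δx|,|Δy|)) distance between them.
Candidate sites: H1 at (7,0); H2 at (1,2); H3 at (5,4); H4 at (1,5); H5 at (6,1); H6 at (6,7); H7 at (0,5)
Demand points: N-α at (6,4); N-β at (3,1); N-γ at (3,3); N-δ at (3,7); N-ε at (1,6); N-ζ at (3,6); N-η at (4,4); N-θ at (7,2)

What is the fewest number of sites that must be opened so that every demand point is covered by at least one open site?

Coverage sets (demand points within 2 of each site):
  H1: {N-θ}
  H2: {N-β, N-γ}
  H3: {N-α, N-γ, N-ζ, N-η, N-θ}
  H4: {N-γ, N-δ, N-ε, N-ζ}
  H5: {N-θ}
  H6: {}
  H7: {N-ε}
No 2 sites suffice: every size-2 union leaves at least one demand point uncovered.
But {H2, H3, H4} covers everything, so the minimum is 3.

3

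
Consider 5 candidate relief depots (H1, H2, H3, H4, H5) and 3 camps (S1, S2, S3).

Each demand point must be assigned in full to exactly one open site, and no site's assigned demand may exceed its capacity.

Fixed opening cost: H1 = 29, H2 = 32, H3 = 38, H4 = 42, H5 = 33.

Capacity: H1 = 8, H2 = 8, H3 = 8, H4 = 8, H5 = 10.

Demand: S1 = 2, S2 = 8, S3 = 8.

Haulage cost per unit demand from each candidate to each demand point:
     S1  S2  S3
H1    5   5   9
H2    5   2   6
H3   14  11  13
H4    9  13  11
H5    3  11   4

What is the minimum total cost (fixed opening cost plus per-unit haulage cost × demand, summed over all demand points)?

119

Open {H2, H5}; cheapest assignment that respects the capacities:
  H2 (cap 8, load 8): S2 — cost 8×2 = 16
  H5 (cap 10, load 10): S1, S3 — cost 2×3 + 8×4 = 38
  Shipping 54, fixed 65 → total 119.
  Any other capacity-feasible assignment to {H2, H5} ships for at least 54.
Compare {H1, H5}: its best feasible assignment gives total 140.
Compare {H1, H2, H5}: its best feasible assignment gives total 148.
Every other set of open sites that can feasibly serve all demand totals ≥ 140 even under its best assignment. Minimum: 119.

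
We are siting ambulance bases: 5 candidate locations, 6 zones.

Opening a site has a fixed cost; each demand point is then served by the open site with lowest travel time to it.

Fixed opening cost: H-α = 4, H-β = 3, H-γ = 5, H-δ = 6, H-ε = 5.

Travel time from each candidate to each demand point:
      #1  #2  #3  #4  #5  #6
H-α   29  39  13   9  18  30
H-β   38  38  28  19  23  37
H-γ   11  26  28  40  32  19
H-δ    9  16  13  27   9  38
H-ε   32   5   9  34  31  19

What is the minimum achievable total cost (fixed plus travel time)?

75

Open {H-α, H-δ, H-ε}: assign each demand point to its cheapest open site.
  #1→H-δ 9, #2→H-ε 5, #3→H-ε 9, #4→H-α 9, #5→H-δ 9, #6→H-ε 19
  travel time 60, fixed 15 → total 75.
Compare {H-α, H-β, H-δ, H-ε}: travel time 60 + fixed 18 = 78.
Compare {H-α, H-γ, H-δ, H-ε}: travel time 60 + fixed 20 = 80.
Compare {H-α, H-β, H-γ, H-δ, H-ε}: travel time 60 + fixed 23 = 83.
All other subsets cost ≥ 78. Minimum total cost: 75.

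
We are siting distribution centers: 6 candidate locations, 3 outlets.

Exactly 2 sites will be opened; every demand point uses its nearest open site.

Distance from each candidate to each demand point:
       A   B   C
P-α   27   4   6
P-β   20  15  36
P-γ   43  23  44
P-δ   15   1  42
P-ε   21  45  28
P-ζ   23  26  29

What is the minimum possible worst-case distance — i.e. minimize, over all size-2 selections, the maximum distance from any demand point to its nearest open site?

Open {P-α, P-δ}.
  Farthest demand point is A at distance 15 (to P-δ); all others are ≤ 15.
With {P-α, P-β} the worst case is 20.
With {P-α, P-ε} the worst case is 21.
No size-2 selection achieves below 15.

15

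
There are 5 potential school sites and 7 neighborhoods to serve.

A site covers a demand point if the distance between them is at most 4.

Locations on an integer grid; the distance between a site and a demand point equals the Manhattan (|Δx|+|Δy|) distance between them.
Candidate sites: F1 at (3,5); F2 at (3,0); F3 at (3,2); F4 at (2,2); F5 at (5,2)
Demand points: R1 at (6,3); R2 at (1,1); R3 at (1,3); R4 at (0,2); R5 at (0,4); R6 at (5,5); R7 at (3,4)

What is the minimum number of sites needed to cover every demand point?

2

Coverage sets (demand points within 4 of each site):
  F1: {R3, R5, R6, R7}
  F2: {R2, R7}
  F3: {R1, R2, R3, R4, R7}
  F4: {R2, R3, R4, R5, R7}
  F5: {R1, R6, R7}
No single site covers all 7 demand points.
But {F1, F3} covers everything, so the minimum is 2.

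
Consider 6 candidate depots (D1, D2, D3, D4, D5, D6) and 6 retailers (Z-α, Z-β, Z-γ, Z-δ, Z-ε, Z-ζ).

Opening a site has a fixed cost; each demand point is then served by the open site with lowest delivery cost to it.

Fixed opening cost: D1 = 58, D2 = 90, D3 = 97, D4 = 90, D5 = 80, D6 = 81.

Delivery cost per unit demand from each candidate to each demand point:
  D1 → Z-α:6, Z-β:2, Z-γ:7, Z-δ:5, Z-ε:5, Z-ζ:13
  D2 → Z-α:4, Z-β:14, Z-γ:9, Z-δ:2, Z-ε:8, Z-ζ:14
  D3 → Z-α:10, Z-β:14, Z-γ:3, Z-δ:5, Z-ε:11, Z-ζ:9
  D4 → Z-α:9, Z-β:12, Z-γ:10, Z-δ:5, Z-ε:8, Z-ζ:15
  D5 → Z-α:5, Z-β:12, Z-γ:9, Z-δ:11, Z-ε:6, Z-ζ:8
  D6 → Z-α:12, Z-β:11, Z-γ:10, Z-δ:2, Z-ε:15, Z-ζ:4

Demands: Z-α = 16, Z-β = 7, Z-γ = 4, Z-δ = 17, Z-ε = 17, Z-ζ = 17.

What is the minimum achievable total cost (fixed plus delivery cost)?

Open {D1, D6}: assign each demand point to its cheapest open site.
  Z-α→D1 16×6=96, Z-β→D1 7×2=14, Z-γ→D1 4×7=28, Z-δ→D6 17×2=34, Z-ε→D1 17×5=85, Z-ζ→D6 17×4=68
  delivery cost 325, fixed 139 → total 464.
Compare {D1, D2, D6}: delivery cost 293 + fixed 229 = 522.
Compare {D1, D5, D6}: delivery cost 309 + fixed 219 = 528.
Compare {D1, D3, D6}: delivery cost 309 + fixed 236 = 545.
All other subsets cost ≥ 522. Minimum total cost: 464.

464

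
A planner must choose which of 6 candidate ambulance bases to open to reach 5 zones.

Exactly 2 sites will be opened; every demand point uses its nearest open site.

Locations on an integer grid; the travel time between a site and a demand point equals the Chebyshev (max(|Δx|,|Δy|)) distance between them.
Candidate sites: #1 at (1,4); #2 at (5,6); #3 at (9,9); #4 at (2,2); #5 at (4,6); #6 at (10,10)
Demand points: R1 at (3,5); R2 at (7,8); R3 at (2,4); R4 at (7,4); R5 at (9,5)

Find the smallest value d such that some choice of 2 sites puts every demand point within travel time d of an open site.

Open {#1, #2}.
  Farthest demand point is R5 at travel time 4 (to #2); all others are ≤ 4.
With {#2, #3} the worst case is 4.
With {#2, #4} the worst case is 4.
No size-2 selection achieves below 4.

4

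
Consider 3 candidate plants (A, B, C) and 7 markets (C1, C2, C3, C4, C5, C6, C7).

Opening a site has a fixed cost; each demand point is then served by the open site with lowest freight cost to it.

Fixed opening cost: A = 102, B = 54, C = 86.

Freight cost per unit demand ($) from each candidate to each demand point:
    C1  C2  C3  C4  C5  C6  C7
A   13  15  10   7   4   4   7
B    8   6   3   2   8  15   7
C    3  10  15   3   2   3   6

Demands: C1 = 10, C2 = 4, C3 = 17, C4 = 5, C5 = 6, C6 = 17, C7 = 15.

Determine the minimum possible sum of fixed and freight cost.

408

Open {B, C}: assign each demand point to its cheapest open site.
  C1→C 10×3=30, C2→B 4×6=24, C3→B 17×3=51, C4→B 5×2=10, C5→C 6×2=12, C6→C 17×3=51, C7→C 15×6=90
  freight cost 268, fixed 140 → total 408.
Compare {A, B, C}: freight cost 268 + fixed 242 = 510.
Compare {A, B}: freight cost 362 + fixed 156 = 518.
Compare {C}: freight cost 493 + fixed 86 = 579.
All other subsets cost ≥ 510. Minimum total cost: 408.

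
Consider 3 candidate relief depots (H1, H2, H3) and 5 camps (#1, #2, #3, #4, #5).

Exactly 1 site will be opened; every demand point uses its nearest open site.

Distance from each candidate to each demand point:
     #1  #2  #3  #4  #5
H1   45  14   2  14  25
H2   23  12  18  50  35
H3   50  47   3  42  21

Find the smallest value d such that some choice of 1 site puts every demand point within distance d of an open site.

45

Open {H1}.
  Farthest demand point is #1 at distance 45 (to H1); all others are ≤ 45.
With {H2} the worst case is 50.
With {H3} the worst case is 50.
No size-1 selection achieves below 45.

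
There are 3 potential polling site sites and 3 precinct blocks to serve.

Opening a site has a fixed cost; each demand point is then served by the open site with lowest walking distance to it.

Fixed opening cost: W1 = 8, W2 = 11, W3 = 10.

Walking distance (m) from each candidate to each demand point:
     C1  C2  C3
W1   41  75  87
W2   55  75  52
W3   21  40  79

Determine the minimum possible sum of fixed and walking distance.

Open {W2, W3}: assign each demand point to its cheapest open site.
  C1→W3 21, C2→W3 40, C3→W2 52
  walking distance 113, fixed 21 → total 134.
Compare {W1, W2, W3}: walking distance 113 + fixed 29 = 142.
Compare {W3}: walking distance 140 + fixed 10 = 150.
Compare {W1, W3}: walking distance 140 + fixed 18 = 158.
All other subsets cost ≥ 142. Minimum total cost: 134.

134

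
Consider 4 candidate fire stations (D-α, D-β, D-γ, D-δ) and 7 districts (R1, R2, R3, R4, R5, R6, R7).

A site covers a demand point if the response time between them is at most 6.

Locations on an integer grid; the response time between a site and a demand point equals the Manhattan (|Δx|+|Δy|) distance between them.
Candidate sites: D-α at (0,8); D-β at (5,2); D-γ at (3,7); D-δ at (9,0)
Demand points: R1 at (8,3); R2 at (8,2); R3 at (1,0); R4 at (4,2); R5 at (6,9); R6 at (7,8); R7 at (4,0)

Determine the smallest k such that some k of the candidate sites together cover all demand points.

2

Coverage sets (demand points within 6 of each site):
  D-α: {}
  D-β: {R1, R2, R3, R4, R7}
  D-γ: {R4, R5, R6}
  D-δ: {R1, R2, R7}
No single site covers all 7 demand points.
But {D-β, D-γ} covers everything, so the minimum is 2.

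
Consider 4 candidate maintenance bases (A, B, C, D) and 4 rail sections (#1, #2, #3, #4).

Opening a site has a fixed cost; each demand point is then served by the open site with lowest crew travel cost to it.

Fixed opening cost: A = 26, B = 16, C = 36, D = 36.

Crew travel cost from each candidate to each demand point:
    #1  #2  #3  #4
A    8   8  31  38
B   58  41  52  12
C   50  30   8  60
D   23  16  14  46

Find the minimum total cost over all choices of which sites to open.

101

Open {A, B}: assign each demand point to its cheapest open site.
  #1→A 8, #2→A 8, #3→A 31, #4→B 12
  crew travel cost 59, fixed 42 → total 101.
Compare {A}: crew travel cost 85 + fixed 26 = 111.
Compare {A, B, C}: crew travel cost 36 + fixed 78 = 114.
Compare {B, D}: crew travel cost 65 + fixed 52 = 117.
All other subsets cost ≥ 111. Minimum total cost: 101.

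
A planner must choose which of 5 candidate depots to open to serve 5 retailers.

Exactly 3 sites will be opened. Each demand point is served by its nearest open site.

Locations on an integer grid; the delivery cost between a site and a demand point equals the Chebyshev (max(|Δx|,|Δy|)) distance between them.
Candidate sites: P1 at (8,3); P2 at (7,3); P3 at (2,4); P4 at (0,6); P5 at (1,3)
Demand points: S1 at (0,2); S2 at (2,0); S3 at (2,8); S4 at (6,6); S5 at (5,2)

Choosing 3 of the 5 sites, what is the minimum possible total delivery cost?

11

Open {P2, P4, P5}.
  S1→P5 1, S2→P5 3, S3→P4 2, S4→P2 3, S5→P2 2  ⇒ total 11.
Compare {P1, P4, P5}: total 12.
Compare {P2, P3, P4}: total 13.
No size-3 selection does better; minimum is 11.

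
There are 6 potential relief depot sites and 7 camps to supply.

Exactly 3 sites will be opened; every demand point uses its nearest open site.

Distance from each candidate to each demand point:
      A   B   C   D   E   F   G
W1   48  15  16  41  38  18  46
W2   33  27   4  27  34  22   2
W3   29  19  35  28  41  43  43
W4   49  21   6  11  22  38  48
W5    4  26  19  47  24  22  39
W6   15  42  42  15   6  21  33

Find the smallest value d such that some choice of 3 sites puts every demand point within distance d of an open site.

Open {W1, W2, W6}.
  Farthest demand point is F at distance 18 (to W1); all others are ≤ 18.
With {W2, W3, W6} the worst case is 21.
With {W2, W4, W6} the worst case is 21.
No size-3 selection achieves below 18.

18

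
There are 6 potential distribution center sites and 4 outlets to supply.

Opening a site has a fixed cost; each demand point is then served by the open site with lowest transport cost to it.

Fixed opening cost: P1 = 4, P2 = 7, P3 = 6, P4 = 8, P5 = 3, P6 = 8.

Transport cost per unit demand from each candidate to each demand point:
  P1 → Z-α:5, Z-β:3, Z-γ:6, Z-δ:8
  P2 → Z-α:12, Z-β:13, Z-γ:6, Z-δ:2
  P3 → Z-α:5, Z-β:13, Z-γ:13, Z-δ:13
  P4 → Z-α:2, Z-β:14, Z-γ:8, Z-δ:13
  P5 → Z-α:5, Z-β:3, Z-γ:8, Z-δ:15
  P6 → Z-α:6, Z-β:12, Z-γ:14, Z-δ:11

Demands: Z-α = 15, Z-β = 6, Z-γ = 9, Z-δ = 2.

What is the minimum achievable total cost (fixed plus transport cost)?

124

Open {P2, P4, P5}: assign each demand point to its cheapest open site.
  Z-α→P4 15×2=30, Z-β→P5 6×3=18, Z-γ→P2 9×6=54, Z-δ→P2 2×2=4
  transport cost 106, fixed 18 → total 124.
Compare {P1, P2, P4}: transport cost 106 + fixed 19 = 125.
Compare {P1, P2, P4, P5}: transport cost 106 + fixed 22 = 128.
Compare {P1, P4}: transport cost 118 + fixed 12 = 130.
All other subsets cost ≥ 125. Minimum total cost: 124.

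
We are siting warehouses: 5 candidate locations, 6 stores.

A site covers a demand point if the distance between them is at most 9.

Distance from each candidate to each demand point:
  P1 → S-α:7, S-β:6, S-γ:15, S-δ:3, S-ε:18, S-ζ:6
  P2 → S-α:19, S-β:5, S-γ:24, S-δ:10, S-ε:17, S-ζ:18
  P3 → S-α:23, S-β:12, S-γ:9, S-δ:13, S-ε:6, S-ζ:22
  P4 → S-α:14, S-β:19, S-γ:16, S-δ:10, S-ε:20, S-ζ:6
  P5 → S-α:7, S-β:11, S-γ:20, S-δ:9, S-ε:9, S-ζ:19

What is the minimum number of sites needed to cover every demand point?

Coverage sets (demand points within 9 of each site):
  P1: {S-α, S-β, S-δ, S-ζ}
  P2: {S-β}
  P3: {S-γ, S-ε}
  P4: {S-ζ}
  P5: {S-α, S-δ, S-ε}
No single site covers all 6 demand points.
But {P1, P3} covers everything, so the minimum is 2.

2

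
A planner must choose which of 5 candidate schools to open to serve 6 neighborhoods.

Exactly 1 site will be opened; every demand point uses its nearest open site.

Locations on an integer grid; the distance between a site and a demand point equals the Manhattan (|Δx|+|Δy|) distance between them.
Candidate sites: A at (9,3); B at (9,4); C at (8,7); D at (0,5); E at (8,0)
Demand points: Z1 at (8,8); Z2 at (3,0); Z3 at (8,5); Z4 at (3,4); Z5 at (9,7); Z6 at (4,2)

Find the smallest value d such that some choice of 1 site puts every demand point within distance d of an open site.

9

Open {A}.
  Farthest demand point is Z2 at distance 9 (to A); all others are ≤ 9.
With {E} the worst case is 9.
With {B} the worst case is 10.
No size-1 selection achieves below 9.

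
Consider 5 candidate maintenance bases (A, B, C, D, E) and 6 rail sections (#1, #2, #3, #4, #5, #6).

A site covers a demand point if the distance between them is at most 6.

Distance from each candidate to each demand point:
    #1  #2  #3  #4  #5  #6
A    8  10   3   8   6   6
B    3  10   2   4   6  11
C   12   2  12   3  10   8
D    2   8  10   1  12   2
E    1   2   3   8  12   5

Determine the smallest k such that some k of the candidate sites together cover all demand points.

2

Coverage sets (demand points within 6 of each site):
  A: {#3, #5, #6}
  B: {#1, #3, #4, #5}
  C: {#2, #4}
  D: {#1, #4, #6}
  E: {#1, #2, #3, #6}
No single site covers all 6 demand points.
But {B, E} covers everything, so the minimum is 2.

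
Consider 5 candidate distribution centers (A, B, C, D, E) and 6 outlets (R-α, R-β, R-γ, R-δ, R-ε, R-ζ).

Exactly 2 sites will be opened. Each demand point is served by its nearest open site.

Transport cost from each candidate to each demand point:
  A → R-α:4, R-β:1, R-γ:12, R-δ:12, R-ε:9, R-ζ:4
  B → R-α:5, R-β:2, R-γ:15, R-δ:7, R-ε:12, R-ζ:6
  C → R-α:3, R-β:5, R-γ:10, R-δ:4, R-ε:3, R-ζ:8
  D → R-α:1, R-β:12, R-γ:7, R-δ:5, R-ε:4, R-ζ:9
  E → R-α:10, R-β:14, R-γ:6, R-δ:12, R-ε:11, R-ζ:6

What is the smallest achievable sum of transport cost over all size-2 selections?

Open {A, D}.
  R-α→D 1, R-β→A 1, R-γ→D 7, R-δ→D 5, R-ε→D 4, R-ζ→A 4  ⇒ total 22.
Compare {A, C}: total 25.
Compare {B, D}: total 25.
No size-2 selection does better; minimum is 22.

22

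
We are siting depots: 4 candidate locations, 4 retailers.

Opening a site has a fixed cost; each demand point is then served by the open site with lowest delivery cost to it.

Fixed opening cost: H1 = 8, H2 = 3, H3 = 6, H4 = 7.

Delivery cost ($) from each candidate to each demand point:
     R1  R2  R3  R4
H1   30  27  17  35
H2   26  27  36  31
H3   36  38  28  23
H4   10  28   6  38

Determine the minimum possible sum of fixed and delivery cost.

Open {H3, H4}: assign each demand point to its cheapest open site.
  R1→H4 10, R2→H4 28, R3→H4 6, R4→H3 23
  delivery cost 67, fixed 13 → total 80.
Compare {H2, H3, H4}: delivery cost 66 + fixed 16 = 82.
Compare {H2, H4}: delivery cost 74 + fixed 10 = 84.
Compare {H1, H3, H4}: delivery cost 66 + fixed 21 = 87.
All other subsets cost ≥ 82. Minimum total cost: 80.

80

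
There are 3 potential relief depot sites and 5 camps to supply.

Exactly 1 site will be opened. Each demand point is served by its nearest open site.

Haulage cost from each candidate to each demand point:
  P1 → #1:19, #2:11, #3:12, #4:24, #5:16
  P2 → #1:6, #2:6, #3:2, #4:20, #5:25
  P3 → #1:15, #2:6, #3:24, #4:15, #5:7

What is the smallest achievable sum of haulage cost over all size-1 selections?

Open {P2}.
  #1→P2 6, #2→P2 6, #3→P2 2, #4→P2 20, #5→P2 25  ⇒ total 59.
Compare {P3}: total 67.
Compare {P1}: total 82.

59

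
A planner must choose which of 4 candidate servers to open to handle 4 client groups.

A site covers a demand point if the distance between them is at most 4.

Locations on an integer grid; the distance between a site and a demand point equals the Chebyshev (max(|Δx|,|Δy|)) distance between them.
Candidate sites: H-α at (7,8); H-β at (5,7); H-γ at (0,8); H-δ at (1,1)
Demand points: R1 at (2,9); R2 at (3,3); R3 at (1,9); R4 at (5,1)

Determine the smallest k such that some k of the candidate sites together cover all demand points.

2

Coverage sets (demand points within 4 of each site):
  H-α: {}
  H-β: {R1, R2, R3}
  H-γ: {R1, R3}
  H-δ: {R2, R4}
No single site covers all 4 demand points.
But {H-β, H-δ} covers everything, so the minimum is 2.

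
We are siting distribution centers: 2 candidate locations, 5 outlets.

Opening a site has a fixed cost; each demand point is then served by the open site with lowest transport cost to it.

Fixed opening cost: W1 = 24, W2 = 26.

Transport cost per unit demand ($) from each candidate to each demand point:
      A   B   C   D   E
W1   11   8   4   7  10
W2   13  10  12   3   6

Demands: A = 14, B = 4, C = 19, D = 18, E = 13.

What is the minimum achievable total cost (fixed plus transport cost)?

444

Open {W1, W2}: assign each demand point to its cheapest open site.
  A→W1 14×11=154, B→W1 4×8=32, C→W1 19×4=76, D→W2 18×3=54, E→W2 13×6=78
  transport cost 394, fixed 50 → total 444.
Compare {W1}: transport cost 518 + fixed 24 = 542.
Compare {W2}: transport cost 582 + fixed 26 = 608.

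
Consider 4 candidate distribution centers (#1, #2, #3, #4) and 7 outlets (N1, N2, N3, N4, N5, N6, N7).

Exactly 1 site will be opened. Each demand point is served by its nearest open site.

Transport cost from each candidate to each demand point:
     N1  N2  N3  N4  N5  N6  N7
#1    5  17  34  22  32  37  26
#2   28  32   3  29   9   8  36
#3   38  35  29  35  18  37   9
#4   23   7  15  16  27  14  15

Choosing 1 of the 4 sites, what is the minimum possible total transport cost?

117

Open {#4}.
  N1→#4 23, N2→#4 7, N3→#4 15, N4→#4 16, N5→#4 27, N6→#4 14, N7→#4 15  ⇒ total 117.
Compare {#2}: total 145.
Compare {#1}: total 173.
No size-1 selection does better; minimum is 117.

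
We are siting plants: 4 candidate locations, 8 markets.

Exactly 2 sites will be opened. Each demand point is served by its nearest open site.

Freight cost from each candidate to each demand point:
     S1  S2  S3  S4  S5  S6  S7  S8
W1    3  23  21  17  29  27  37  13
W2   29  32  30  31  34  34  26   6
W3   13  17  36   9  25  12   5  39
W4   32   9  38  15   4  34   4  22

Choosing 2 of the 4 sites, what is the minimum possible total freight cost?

96

Open {W1, W4}.
  S1→W1 3, S2→W4 9, S3→W1 21, S4→W4 15, S5→W4 4, S6→W1 27, S7→W4 4, S8→W1 13  ⇒ total 96.
Compare {W1, W3}: total 105.
Compare {W3, W4}: total 109.
No size-2 selection does better; minimum is 96.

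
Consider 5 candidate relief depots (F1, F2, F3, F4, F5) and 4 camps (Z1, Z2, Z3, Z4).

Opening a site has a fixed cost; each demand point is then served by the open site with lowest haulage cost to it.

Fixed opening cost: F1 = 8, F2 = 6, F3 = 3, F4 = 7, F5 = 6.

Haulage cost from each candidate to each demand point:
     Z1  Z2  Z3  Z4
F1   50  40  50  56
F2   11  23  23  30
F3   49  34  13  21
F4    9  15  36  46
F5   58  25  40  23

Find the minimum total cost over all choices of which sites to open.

Open {F3, F4}: assign each demand point to its cheapest open site.
  Z1→F4 9, Z2→F4 15, Z3→F3 13, Z4→F3 21
  haulage cost 58, fixed 10 → total 68.
Compare {F2, F3, F4}: haulage cost 58 + fixed 16 = 74.
Compare {F3, F4, F5}: haulage cost 58 + fixed 16 = 74.
Compare {F1, F3, F4}: haulage cost 58 + fixed 18 = 76.
All other subsets cost ≥ 74. Minimum total cost: 68.

68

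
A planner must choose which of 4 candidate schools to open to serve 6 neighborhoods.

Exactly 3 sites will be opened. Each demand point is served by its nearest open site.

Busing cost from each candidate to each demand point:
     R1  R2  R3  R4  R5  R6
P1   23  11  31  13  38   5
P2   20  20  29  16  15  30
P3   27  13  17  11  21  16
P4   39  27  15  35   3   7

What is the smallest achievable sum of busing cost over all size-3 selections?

67

Open {P1, P2, P4}.
  R1→P2 20, R2→P1 11, R3→P4 15, R4→P1 13, R5→P4 3, R6→P1 5  ⇒ total 67.
Compare {P1, P3, P4}: total 68.
Compare {P2, P3, P4}: total 69.
No size-3 selection does better; minimum is 67.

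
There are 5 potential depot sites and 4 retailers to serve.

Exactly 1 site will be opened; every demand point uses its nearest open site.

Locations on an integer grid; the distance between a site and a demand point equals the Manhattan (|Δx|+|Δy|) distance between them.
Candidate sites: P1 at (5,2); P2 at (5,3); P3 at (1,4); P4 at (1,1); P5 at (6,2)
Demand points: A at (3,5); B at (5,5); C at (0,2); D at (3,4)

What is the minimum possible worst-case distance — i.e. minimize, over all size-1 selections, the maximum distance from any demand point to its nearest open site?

Open {P1}.
  Farthest demand point is A at distance 5 (to P1); all others are ≤ 5.
With {P3} the worst case is 5.
With {P2} the worst case is 6.
No size-1 selection achieves below 5.

5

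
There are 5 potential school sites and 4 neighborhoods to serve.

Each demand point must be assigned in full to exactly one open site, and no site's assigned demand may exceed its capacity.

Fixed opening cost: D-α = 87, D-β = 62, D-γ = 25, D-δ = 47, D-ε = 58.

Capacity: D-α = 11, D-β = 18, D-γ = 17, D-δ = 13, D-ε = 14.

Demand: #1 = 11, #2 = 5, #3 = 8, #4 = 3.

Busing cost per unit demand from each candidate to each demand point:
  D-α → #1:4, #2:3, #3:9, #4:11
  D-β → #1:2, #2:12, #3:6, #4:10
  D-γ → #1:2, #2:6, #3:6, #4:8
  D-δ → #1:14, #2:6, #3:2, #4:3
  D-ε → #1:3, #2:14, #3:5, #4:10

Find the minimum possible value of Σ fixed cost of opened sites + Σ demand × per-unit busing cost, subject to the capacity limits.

Open {D-γ, D-δ}; cheapest assignment that respects the capacities:
  D-γ (cap 17, load 16): #1, #2 — cost 11×2 + 5×6 = 52
  D-δ (cap 13, load 11): #3, #4 — cost 8×2 + 3×3 = 25
  Shipping 77, fixed 72 → total 149.
  Any other capacity-feasible assignment to {D-γ, D-δ} ships for at least 77.
Compare {D-γ, D-ε}: its best feasible assignment gives total 205.
Compare {D-β, D-δ}: its best feasible assignment gives total 207.
Every other set of open sites that can feasibly serve all demand totals ≥ 205 even under its best assignment. Minimum: 149.

149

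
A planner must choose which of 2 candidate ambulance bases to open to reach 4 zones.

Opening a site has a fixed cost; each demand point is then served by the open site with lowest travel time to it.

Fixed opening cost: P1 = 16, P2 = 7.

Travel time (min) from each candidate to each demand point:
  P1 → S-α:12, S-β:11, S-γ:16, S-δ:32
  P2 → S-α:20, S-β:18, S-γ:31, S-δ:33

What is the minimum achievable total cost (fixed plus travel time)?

87

Open {P1}: assign each demand point to its cheapest open site.
  S-α→P1 12, S-β→P1 11, S-γ→P1 16, S-δ→P1 32
  travel time 71, fixed 16 → total 87.
Compare {P1, P2}: travel time 71 + fixed 23 = 94.
Compare {P2}: travel time 102 + fixed 7 = 109.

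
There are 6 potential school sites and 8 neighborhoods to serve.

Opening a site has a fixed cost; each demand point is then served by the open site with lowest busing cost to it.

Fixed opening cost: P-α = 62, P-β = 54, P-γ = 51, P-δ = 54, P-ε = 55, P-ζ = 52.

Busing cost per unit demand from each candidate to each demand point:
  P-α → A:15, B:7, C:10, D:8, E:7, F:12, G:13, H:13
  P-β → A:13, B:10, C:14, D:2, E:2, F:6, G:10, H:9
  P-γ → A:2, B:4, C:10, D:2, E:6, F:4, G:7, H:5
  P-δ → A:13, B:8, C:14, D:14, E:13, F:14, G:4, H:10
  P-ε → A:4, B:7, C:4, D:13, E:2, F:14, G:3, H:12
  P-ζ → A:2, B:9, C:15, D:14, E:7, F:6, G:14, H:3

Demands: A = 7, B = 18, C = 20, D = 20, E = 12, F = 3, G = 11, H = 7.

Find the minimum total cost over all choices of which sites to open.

416

Open {P-γ, P-ε}: assign each demand point to its cheapest open site.
  A→P-γ 7×2=14, B→P-γ 18×4=72, C→P-ε 20×4=80, D→P-γ 20×2=40, E→P-ε 12×2=24, F→P-γ 3×4=12, G→P-ε 11×3=33, H→P-γ 7×5=35
  busing cost 310, fixed 106 → total 416.
Compare {P-γ, P-ε, P-ζ}: busing cost 296 + fixed 158 = 454.
Compare {P-β, P-γ, P-ε}: busing cost 310 + fixed 160 = 470.
Compare {P-γ, P-δ, P-ε}: busing cost 310 + fixed 160 = 470.
All other subsets cost ≥ 454. Minimum total cost: 416.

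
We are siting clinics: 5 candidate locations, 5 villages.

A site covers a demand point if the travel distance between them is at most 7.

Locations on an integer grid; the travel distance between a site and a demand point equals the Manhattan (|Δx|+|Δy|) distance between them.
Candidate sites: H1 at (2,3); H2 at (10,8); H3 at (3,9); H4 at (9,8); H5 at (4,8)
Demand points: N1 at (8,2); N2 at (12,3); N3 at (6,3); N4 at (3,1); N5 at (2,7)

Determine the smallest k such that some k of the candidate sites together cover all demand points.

Coverage sets (demand points within 7 of each site):
  H1: {N1, N3, N4, N5}
  H2: {N2}
  H3: {N5}
  H4: {N1}
  H5: {N3, N5}
No single site covers all 5 demand points.
But {H1, H2} covers everything, so the minimum is 2.

2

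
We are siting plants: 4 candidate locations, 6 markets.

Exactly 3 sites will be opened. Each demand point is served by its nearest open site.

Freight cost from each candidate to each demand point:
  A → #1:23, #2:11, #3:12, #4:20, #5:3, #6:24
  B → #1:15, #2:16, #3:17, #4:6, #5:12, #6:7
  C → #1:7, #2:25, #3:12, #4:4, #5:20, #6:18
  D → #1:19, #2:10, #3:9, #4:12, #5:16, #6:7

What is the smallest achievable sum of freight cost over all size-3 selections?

Open {A, C, D}.
  #1→C 7, #2→D 10, #3→D 9, #4→C 4, #5→A 3, #6→D 7  ⇒ total 40.
Compare {A, B, C}: total 44.
Compare {B, C, D}: total 49.
No size-3 selection does better; minimum is 40.

40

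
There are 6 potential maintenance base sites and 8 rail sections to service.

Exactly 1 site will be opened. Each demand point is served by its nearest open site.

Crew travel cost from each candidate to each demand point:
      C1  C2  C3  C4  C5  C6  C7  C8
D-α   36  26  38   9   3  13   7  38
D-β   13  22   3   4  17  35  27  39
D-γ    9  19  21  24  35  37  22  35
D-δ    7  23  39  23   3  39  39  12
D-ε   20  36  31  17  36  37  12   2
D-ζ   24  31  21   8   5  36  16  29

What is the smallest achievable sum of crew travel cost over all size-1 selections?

160

Open {D-β}.
  C1→D-β 13, C2→D-β 22, C3→D-β 3, C4→D-β 4, C5→D-β 17, C6→D-β 35, C7→D-β 27, C8→D-β 39  ⇒ total 160.
Compare {D-α}: total 170.
Compare {D-ζ}: total 170.
No size-1 selection does better; minimum is 160.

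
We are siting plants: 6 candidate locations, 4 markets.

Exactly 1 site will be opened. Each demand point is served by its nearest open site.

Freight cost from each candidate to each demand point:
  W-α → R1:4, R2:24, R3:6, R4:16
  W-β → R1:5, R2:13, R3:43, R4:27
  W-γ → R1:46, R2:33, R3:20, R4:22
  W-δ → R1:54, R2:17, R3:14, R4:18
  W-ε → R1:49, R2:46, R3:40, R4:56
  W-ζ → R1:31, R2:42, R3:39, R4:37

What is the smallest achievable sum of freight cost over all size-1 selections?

50

Open {W-α}.
  R1→W-α 4, R2→W-α 24, R3→W-α 6, R4→W-α 16  ⇒ total 50.
Compare {W-β}: total 88.
Compare {W-δ}: total 103.
No size-1 selection does better; minimum is 50.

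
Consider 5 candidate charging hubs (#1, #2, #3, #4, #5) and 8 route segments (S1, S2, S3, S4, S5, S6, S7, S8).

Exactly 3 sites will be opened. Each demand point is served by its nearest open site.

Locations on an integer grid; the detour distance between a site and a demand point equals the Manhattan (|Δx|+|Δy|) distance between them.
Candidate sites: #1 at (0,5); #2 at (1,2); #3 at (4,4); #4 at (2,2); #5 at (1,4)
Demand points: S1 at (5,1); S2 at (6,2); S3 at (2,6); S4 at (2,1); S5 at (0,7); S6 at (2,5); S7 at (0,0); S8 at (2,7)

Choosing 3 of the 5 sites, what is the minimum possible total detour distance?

Open {#1, #2, #4}.
  S1→#4 4, S2→#4 4, S3→#1 3, S4→#4 1, S5→#1 2, S6→#1 2, S7→#2 3, S8→#1 4  ⇒ total 23.
Compare {#1, #2, #3}: total 24.
Compare {#1, #3, #4}: total 24.
No size-3 selection does better; minimum is 23.

23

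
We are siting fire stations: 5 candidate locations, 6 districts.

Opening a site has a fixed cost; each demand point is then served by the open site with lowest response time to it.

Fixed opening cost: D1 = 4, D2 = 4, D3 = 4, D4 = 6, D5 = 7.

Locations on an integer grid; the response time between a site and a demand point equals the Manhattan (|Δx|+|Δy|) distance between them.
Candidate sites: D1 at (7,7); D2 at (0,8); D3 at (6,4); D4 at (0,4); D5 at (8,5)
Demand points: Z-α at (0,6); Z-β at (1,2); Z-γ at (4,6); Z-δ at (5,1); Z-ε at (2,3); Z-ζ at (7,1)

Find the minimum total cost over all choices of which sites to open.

30

Open {D3, D4}: assign each demand point to its cheapest open site.
  Z-α→D4 2, Z-β→D4 3, Z-γ→D3 4, Z-δ→D3 4, Z-ε→D4 3, Z-ζ→D3 4
  response time 20, fixed 10 → total 30.
Compare {D2, D3}: response time 26 + fixed 8 = 34.
Compare {D1, D3, D4}: response time 20 + fixed 14 = 34.
Compare {D2, D3, D4}: response time 20 + fixed 14 = 34.
All other subsets cost ≥ 34. Minimum total cost: 30.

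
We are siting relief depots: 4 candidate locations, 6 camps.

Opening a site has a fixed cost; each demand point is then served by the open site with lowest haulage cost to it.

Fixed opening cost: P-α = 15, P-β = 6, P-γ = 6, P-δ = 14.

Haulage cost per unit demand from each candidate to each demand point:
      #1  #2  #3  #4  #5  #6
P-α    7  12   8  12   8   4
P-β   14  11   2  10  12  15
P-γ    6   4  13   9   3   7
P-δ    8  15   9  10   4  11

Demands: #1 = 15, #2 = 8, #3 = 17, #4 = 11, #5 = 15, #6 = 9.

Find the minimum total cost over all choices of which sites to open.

363

Open {P-α, P-β, P-γ}: assign each demand point to its cheapest open site.
  #1→P-γ 15×6=90, #2→P-γ 8×4=32, #3→P-β 17×2=34, #4→P-γ 11×9=99, #5→P-γ 15×3=45, #6→P-α 9×4=36
  haulage cost 336, fixed 27 → total 363.
Compare {P-β, P-γ}: haulage cost 363 + fixed 12 = 375.
Compare {P-α, P-β, P-γ, P-δ}: haulage cost 336 + fixed 41 = 377.
Compare {P-β, P-γ, P-δ}: haulage cost 363 + fixed 26 = 389.
All other subsets cost ≥ 375. Minimum total cost: 363.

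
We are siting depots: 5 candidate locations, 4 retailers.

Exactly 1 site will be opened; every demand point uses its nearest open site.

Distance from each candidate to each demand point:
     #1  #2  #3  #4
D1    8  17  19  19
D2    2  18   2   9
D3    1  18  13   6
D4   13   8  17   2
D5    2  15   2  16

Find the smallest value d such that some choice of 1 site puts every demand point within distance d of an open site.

Open {D5}.
  Farthest demand point is #4 at distance 16 (to D5); all others are ≤ 16.
With {D4} the worst case is 17.
With {D2} the worst case is 18.
No size-1 selection achieves below 16.

16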